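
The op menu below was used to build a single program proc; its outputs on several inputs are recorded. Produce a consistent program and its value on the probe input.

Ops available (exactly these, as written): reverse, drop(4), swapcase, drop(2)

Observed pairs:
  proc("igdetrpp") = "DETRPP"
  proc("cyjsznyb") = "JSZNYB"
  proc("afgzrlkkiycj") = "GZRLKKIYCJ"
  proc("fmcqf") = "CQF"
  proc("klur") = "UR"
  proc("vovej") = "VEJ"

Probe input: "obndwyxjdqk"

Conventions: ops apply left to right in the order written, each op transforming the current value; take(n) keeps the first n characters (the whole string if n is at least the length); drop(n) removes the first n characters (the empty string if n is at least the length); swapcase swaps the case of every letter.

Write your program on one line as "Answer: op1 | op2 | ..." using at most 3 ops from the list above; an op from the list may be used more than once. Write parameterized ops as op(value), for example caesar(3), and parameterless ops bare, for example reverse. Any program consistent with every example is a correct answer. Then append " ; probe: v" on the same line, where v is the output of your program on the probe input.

swapcase | drop(2) ; probe: "NDWYXJDQK"

Check, running the answer program on each example:
  "igdetrpp" -> "IGDETRPP" -> "DETRPP"
  "cyjsznyb" -> "CYJSZNYB" -> "JSZNYB"
  "afgzrlkkiycj" -> "AFGZRLKKIYCJ" -> "GZRLKKIYCJ"
  "fmcqf" -> "FMCQF" -> "CQF"
  "klur" -> "KLUR" -> "UR"
  "vovej" -> "VOVEJ" -> "VEJ"
  probe: "obndwyxjdqk" -> "OBNDWYXJDQK" -> "NDWYXJDQK"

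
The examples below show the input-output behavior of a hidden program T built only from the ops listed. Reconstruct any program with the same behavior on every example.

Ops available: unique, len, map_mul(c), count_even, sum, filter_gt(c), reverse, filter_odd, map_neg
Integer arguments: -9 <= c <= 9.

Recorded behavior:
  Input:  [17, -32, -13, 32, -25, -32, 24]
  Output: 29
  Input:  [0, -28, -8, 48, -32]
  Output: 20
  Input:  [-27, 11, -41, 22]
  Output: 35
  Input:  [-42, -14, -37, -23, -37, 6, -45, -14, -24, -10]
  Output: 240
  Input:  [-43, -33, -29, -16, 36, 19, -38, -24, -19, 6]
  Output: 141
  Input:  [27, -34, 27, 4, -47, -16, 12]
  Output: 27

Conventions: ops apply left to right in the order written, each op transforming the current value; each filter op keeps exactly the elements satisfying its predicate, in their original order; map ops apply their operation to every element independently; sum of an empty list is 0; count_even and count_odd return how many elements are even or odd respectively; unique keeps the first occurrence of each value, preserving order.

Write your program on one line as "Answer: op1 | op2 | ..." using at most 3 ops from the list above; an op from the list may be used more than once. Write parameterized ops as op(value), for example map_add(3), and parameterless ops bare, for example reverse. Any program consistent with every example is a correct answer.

map_neg | reverse | sum

Check, running the answer program on each example:
  [17, -32, -13, 32, -25, -32, 24] -> [-17, 32, 13, -32, 25, 32, -24] -> [-24, 32, 25, -32, 13, 32, -17] -> 29
  [0, -28, -8, 48, -32] -> [0, 28, 8, -48, 32] -> [32, -48, 8, 28, 0] -> 20
  [-27, 11, -41, 22] -> [27, -11, 41, -22] -> [-22, 41, -11, 27] -> 35
  [-42, -14, -37, -23, -37, 6, -45, -14, -24, -10] -> [42, 14, 37, 23, 37, -6, 45, 14, 24, 10] -> [10, 24, 14, 45, -6, 37, 23, 37, 14, 42] -> 240
  [-43, -33, -29, -16, 36, 19, -38, -24, -19, 6] -> [43, 33, 29, 16, -36, -19, 38, 24, 19, -6] -> [-6, 19, 24, 38, -19, -36, 16, 29, 33, 43] -> 141
  [27, -34, 27, 4, -47, -16, 12] -> [-27, 34, -27, -4, 47, 16, -12] -> [-12, 16, 47, -4, -27, 34, -27] -> 27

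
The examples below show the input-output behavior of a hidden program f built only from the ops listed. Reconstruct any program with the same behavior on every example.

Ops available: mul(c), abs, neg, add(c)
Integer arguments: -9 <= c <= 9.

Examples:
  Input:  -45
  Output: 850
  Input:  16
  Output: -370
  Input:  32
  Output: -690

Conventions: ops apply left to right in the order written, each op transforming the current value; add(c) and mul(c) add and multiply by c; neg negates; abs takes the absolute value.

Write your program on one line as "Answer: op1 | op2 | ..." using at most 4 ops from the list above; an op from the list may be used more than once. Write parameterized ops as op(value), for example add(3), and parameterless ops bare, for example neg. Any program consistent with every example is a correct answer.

mul(4) | add(5) | add(5) | mul(-5)

Check, running the answer program on each example:
  -45 -> -180 -> -175 -> -170 -> 850
  16 -> 64 -> 69 -> 74 -> -370
  32 -> 128 -> 133 -> 138 -> -690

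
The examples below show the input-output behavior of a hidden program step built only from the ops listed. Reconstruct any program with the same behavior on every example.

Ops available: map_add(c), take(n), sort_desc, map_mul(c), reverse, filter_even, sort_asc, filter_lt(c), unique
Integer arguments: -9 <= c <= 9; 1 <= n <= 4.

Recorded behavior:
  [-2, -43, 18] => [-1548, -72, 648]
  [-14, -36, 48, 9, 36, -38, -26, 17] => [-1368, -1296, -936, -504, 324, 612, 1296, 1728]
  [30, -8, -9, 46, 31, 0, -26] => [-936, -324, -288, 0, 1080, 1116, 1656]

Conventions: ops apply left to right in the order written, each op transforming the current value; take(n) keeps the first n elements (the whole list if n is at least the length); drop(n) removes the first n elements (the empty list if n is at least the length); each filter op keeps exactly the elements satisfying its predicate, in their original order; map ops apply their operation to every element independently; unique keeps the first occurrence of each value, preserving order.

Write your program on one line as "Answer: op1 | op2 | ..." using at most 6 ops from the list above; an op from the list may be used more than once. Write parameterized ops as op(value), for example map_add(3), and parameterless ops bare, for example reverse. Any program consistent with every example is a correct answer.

map_mul(-6) | reverse | sort_asc | map_mul(-6) | reverse

Check, running the answer program on each example:
  [-2, -43, 18] -> [12, 258, -108] -> [-108, 258, 12] -> [-108, 12, 258] -> [648, -72, -1548] -> [-1548, -72, 648]
  [-14, -36, 48, 9, 36, -38, -26, 17] -> [84, 216, -288, -54, -216, 228, 156, -102] -> [-102, 156, 228, -216, -54, -288, 216, 84] -> [-288, -216, -102, -54, 84, 156, 216, 228] -> [1728, 1296, 612, 324, -504, -936, -1296, -1368] -> [-1368, -1296, -936, -504, 324, 612, 1296, 1728]
  [30, -8, -9, 46, 31, 0, -26] -> [-180, 48, 54, -276, -186, 0, 156] -> [156, 0, -186, -276, 54, 48, -180] -> [-276, -186, -180, 0, 48, 54, 156] -> [1656, 1116, 1080, 0, -288, -324, -936] -> [-936, -324, -288, 0, 1080, 1116, 1656]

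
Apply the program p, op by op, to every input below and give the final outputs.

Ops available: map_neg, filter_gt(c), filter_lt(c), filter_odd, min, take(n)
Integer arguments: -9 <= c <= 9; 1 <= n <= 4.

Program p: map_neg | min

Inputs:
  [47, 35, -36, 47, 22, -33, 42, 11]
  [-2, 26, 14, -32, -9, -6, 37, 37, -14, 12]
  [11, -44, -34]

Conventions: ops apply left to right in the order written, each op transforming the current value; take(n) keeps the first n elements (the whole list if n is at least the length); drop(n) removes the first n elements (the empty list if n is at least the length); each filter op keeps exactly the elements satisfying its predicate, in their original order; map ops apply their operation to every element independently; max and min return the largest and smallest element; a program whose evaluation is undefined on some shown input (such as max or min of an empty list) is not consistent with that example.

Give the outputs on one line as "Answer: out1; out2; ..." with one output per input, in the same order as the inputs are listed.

-47; -37; -11

Execution, op by op:
  [47, 35, -36, 47, 22, -33, 42, 11] -> [-47, -35, 36, -47, -22, 33, -42, -11] -> -47
  [-2, 26, 14, -32, -9, -6, 37, 37, -14, 12] -> [2, -26, -14, 32, 9, 6, -37, -37, 14, -12] -> -37
  [11, -44, -34] -> [-11, 44, 34] -> -11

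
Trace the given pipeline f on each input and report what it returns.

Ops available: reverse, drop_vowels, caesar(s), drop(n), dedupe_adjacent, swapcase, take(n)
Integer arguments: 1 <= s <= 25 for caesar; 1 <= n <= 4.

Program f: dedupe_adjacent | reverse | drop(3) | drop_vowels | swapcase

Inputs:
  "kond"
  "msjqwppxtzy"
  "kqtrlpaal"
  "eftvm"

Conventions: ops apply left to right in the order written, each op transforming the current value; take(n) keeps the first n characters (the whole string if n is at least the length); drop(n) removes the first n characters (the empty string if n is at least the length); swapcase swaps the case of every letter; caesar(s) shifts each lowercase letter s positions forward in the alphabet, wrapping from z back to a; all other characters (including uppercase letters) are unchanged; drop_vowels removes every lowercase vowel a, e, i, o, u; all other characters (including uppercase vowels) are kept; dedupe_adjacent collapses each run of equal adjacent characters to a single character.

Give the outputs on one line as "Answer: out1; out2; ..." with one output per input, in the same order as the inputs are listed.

Execution, op by op:
  "kond" -> "kond" -> "dnok" -> "k" -> "k" -> "K"
  "msjqwppxtzy" -> "msjqwpxtzy" -> "yztxpwqjsm" -> "xpwqjsm" -> "xpwqjsm" -> "XPWQJSM"
  "kqtrlpaal" -> "kqtrlpal" -> "laplrtqk" -> "lrtqk" -> "lrtqk" -> "LRTQK"
  "eftvm" -> "eftvm" -> "mvtfe" -> "fe" -> "f" -> "F"

"K"; "XPWQJSM"; "LRTQK"; "F"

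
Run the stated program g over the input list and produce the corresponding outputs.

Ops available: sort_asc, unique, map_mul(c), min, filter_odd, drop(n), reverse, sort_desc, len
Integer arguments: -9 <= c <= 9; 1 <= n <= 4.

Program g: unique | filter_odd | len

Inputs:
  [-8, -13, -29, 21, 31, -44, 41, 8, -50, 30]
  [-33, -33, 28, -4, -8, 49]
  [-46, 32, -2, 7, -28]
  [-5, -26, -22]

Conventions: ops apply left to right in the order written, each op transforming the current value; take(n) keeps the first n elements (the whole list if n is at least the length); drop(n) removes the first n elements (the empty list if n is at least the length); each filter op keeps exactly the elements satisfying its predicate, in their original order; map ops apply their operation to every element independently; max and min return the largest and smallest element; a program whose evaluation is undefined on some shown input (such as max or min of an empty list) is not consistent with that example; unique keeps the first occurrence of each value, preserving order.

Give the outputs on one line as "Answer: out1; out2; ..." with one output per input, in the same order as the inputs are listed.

Execution, op by op:
  [-8, -13, -29, 21, 31, -44, 41, 8, -50, 30] -> [-8, -13, -29, 21, 31, -44, 41, 8, -50, 30] -> [-13, -29, 21, 31, 41] -> 5
  [-33, -33, 28, -4, -8, 49] -> [-33, 28, -4, -8, 49] -> [-33, 49] -> 2
  [-46, 32, -2, 7, -28] -> [-46, 32, -2, 7, -28] -> [7] -> 1
  [-5, -26, -22] -> [-5, -26, -22] -> [-5] -> 1

5; 2; 1; 1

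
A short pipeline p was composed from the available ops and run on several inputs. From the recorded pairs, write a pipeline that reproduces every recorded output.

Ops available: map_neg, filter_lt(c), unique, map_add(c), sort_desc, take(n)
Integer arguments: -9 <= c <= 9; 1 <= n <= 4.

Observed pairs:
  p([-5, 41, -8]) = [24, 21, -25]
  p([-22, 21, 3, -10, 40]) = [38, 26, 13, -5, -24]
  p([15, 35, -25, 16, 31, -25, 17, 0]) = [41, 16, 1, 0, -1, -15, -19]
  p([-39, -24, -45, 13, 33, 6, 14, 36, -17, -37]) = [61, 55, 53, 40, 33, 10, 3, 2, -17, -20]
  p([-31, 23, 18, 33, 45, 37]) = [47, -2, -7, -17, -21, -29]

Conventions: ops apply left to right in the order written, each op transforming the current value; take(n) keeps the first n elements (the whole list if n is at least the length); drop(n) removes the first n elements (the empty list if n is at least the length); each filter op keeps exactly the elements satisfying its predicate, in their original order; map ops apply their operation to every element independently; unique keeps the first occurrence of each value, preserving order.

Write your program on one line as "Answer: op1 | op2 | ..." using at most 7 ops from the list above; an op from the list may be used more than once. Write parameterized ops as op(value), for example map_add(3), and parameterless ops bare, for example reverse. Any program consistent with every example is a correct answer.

sort_desc | unique | map_add(-8) | map_neg | sort_desc | map_add(8)

Check, running the answer program on each example:
  [-5, 41, -8] -> [41, -5, -8] -> [41, -5, -8] -> [33, -13, -16] -> [-33, 13, 16] -> [16, 13, -33] -> [24, 21, -25]
  [-22, 21, 3, -10, 40] -> [40, 21, 3, -10, -22] -> [40, 21, 3, -10, -22] -> [32, 13, -5, -18, -30] -> [-32, -13, 5, 18, 30] -> [30, 18, 5, -13, -32] -> [38, 26, 13, -5, -24]
  [15, 35, -25, 16, 31, -25, 17, 0] -> [35, 31, 17, 16, 15, 0, -25, -25] -> [35, 31, 17, 16, 15, 0, -25] -> [27, 23, 9, 8, 7, -8, -33] -> [-27, -23, -9, -8, -7, 8, 33] -> [33, 8, -7, -8, -9, -23, -27] -> [41, 16, 1, 0, -1, -15, -19]
  [-39, -24, -45, 13, 33, 6, 14, 36, -17, -37] -> [36, 33, 14, 13, 6, -17, -24, -37, -39, -45] -> [36, 33, 14, 13, 6, -17, -24, -37, -39, -45] -> [28, 25, 6, 5, -2, -25, -32, -45, -47, -53] -> [-28, -25, -6, -5, 2, 25, 32, 45, 47, 53] -> [53, 47, 45, 32, 25, 2, -5, -6, -25, -28] -> [61, 55, 53, 40, 33, 10, 3, 2, -17, -20]
  [-31, 23, 18, 33, 45, 37] -> [45, 37, 33, 23, 18, -31] -> [45, 37, 33, 23, 18, -31] -> [37, 29, 25, 15, 10, -39] -> [-37, -29, -25, -15, -10, 39] -> [39, -10, -15, -25, -29, -37] -> [47, -2, -7, -17, -21, -29]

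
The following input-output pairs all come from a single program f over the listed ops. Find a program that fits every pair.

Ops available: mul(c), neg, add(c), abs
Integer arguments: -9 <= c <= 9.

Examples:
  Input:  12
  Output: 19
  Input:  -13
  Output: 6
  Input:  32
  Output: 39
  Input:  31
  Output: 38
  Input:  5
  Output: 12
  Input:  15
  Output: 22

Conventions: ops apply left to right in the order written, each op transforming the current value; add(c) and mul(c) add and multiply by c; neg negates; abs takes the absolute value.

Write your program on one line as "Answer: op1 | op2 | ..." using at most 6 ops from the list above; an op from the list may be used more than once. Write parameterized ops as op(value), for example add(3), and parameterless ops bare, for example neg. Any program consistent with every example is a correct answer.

add(-1) | neg | add(-8) | neg | abs

Check, running the answer program on each example:
  12 -> 11 -> -11 -> -19 -> 19 -> 19
  -13 -> -14 -> 14 -> 6 -> -6 -> 6
  32 -> 31 -> -31 -> -39 -> 39 -> 39
  31 -> 30 -> -30 -> -38 -> 38 -> 38
  5 -> 4 -> -4 -> -12 -> 12 -> 12
  15 -> 14 -> -14 -> -22 -> 22 -> 22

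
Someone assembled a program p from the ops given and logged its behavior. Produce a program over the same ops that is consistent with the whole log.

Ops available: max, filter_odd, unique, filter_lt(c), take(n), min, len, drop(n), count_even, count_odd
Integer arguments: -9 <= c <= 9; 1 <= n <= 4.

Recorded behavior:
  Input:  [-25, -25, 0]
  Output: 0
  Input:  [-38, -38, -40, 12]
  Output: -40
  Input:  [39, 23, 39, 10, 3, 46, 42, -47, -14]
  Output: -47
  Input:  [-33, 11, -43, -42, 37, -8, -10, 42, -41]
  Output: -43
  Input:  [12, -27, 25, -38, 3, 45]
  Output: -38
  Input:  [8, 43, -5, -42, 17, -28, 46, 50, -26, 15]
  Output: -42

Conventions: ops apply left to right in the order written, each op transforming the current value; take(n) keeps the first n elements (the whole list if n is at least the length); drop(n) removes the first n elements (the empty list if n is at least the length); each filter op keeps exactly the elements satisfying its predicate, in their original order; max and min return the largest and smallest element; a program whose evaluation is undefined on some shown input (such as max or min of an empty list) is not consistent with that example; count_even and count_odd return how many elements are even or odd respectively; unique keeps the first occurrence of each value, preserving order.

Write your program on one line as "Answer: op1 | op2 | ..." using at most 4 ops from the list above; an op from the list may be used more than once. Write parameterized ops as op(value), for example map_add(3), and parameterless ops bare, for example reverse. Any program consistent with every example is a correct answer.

unique | drop(1) | min

Check, running the answer program on each example:
  [-25, -25, 0] -> [-25, 0] -> [0] -> 0
  [-38, -38, -40, 12] -> [-38, -40, 12] -> [-40, 12] -> -40
  [39, 23, 39, 10, 3, 46, 42, -47, -14] -> [39, 23, 10, 3, 46, 42, -47, -14] -> [23, 10, 3, 46, 42, -47, -14] -> -47
  [-33, 11, -43, -42, 37, -8, -10, 42, -41] -> [-33, 11, -43, -42, 37, -8, -10, 42, -41] -> [11, -43, -42, 37, -8, -10, 42, -41] -> -43
  [12, -27, 25, -38, 3, 45] -> [12, -27, 25, -38, 3, 45] -> [-27, 25, -38, 3, 45] -> -38
  [8, 43, -5, -42, 17, -28, 46, 50, -26, 15] -> [8, 43, -5, -42, 17, -28, 46, 50, -26, 15] -> [43, -5, -42, 17, -28, 46, 50, -26, 15] -> -42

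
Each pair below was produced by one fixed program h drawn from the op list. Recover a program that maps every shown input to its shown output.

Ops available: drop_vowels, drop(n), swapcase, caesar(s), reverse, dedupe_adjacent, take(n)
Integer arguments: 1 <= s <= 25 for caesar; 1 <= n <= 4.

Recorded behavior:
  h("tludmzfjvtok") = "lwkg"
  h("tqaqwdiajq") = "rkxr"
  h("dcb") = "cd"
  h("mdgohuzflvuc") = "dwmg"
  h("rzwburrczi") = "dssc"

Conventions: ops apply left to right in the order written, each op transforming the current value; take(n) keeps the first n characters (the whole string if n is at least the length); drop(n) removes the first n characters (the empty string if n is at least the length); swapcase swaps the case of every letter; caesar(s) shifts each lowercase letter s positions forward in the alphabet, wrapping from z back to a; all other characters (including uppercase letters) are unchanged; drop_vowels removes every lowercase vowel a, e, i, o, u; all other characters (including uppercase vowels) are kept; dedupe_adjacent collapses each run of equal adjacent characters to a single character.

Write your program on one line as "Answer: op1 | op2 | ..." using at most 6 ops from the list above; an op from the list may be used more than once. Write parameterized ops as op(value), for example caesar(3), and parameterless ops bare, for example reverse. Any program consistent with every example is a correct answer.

drop(1) | drop_vowels | reverse | caesar(1) | drop_vowels | take(4)

Check, running the answer program on each example:
  "tludmzfjvtok" -> "ludmzfjvtok" -> "ldmzfjvtk" -> "ktvjfzmdl" -> "luwkganem" -> "lwkgnm" -> "lwkg"
  "tqaqwdiajq" -> "qaqwdiajq" -> "qqwdjq" -> "qjdwqq" -> "rkexrr" -> "rkxrr" -> "rkxr"
  "dcb" -> "cb" -> "cb" -> "bc" -> "cd" -> "cd" -> "cd"
  "mdgohuzflvuc" -> "dgohuzflvuc" -> "dghzflvc" -> "cvlfzhgd" -> "dwmgaihe" -> "dwmgh" -> "dwmg"
  "rzwburrczi" -> "zwburrczi" -> "zwbrrcz" -> "zcrrbwz" -> "adsscxa" -> "dsscx" -> "dssc"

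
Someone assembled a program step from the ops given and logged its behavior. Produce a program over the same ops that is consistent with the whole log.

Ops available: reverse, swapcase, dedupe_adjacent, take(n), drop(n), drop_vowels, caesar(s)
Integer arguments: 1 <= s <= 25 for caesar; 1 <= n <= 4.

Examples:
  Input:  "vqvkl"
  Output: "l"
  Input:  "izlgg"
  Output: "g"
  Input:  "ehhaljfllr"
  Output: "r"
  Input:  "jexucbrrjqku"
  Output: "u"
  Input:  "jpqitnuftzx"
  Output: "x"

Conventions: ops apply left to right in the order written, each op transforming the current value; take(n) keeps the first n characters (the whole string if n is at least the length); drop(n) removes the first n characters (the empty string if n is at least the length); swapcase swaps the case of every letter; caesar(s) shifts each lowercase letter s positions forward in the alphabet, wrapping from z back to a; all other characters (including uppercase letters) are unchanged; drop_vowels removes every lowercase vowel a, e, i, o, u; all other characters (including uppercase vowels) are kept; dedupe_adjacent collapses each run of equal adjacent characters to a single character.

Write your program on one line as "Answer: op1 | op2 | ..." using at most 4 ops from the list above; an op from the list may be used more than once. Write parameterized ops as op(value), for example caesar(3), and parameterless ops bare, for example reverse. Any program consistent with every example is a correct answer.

reverse | take(3) | dedupe_adjacent | take(1)

Check, running the answer program on each example:
  "vqvkl" -> "lkvqv" -> "lkv" -> "lkv" -> "l"
  "izlgg" -> "gglzi" -> "ggl" -> "gl" -> "g"
  "ehhaljfllr" -> "rllfjlahhe" -> "rll" -> "rl" -> "r"
  "jexucbrrjqku" -> "ukqjrrbcuxej" -> "ukq" -> "ukq" -> "u"
  "jpqitnuftzx" -> "xztfuntiqpj" -> "xzt" -> "xzt" -> "x"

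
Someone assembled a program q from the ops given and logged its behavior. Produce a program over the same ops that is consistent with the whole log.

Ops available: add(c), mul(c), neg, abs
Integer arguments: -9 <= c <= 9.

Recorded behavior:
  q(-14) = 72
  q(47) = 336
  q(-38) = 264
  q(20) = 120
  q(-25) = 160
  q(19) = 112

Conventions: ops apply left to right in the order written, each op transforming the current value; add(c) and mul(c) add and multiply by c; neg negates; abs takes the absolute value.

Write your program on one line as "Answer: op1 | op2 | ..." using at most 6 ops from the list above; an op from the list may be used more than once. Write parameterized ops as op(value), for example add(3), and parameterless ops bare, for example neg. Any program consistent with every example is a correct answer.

abs | add(-5) | neg | mul(8) | abs

Check, running the answer program on each example:
  -14 -> 14 -> 9 -> -9 -> -72 -> 72
  47 -> 47 -> 42 -> -42 -> -336 -> 336
  -38 -> 38 -> 33 -> -33 -> -264 -> 264
  20 -> 20 -> 15 -> -15 -> -120 -> 120
  -25 -> 25 -> 20 -> -20 -> -160 -> 160
  19 -> 19 -> 14 -> -14 -> -112 -> 112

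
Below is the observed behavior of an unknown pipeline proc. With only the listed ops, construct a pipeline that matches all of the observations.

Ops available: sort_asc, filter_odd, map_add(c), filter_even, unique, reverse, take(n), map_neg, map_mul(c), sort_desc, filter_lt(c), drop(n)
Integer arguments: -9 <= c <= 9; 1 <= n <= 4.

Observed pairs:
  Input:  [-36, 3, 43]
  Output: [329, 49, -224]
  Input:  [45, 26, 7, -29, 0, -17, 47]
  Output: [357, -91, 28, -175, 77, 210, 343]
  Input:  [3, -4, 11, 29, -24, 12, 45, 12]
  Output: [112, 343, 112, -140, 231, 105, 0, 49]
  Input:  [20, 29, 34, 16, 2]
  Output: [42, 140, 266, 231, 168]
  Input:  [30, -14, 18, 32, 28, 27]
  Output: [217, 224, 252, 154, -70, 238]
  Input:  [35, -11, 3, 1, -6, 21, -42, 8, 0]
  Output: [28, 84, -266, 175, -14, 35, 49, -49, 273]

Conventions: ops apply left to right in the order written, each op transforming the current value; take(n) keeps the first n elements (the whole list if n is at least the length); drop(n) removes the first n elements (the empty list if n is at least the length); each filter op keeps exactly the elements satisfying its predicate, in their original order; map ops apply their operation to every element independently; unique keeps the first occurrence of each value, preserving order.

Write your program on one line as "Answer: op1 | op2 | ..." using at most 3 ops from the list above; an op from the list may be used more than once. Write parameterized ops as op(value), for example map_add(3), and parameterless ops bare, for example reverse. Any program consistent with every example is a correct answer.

map_add(4) | map_mul(7) | reverse

Check, running the answer program on each example:
  [-36, 3, 43] -> [-32, 7, 47] -> [-224, 49, 329] -> [329, 49, -224]
  [45, 26, 7, -29, 0, -17, 47] -> [49, 30, 11, -25, 4, -13, 51] -> [343, 210, 77, -175, 28, -91, 357] -> [357, -91, 28, -175, 77, 210, 343]
  [3, -4, 11, 29, -24, 12, 45, 12] -> [7, 0, 15, 33, -20, 16, 49, 16] -> [49, 0, 105, 231, -140, 112, 343, 112] -> [112, 343, 112, -140, 231, 105, 0, 49]
  [20, 29, 34, 16, 2] -> [24, 33, 38, 20, 6] -> [168, 231, 266, 140, 42] -> [42, 140, 266, 231, 168]
  [30, -14, 18, 32, 28, 27] -> [34, -10, 22, 36, 32, 31] -> [238, -70, 154, 252, 224, 217] -> [217, 224, 252, 154, -70, 238]
  [35, -11, 3, 1, -6, 21, -42, 8, 0] -> [39, -7, 7, 5, -2, 25, -38, 12, 4] -> [273, -49, 49, 35, -14, 175, -266, 84, 28] -> [28, 84, -266, 175, -14, 35, 49, -49, 273]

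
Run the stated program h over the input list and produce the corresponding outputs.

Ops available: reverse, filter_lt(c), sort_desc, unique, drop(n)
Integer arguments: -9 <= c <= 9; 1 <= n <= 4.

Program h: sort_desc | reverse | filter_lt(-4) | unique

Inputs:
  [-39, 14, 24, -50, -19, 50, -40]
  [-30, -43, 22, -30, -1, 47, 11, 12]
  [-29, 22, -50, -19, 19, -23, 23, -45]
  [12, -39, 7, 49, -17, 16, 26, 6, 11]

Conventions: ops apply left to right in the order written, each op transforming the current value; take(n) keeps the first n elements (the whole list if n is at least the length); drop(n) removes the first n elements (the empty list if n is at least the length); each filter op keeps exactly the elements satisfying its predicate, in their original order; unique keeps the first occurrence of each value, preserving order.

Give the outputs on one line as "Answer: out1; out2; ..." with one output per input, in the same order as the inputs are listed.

Execution, op by op:
  [-39, 14, 24, -50, -19, 50, -40] -> [50, 24, 14, -19, -39, -40, -50] -> [-50, -40, -39, -19, 14, 24, 50] -> [-50, -40, -39, -19] -> [-50, -40, -39, -19]
  [-30, -43, 22, -30, -1, 47, 11, 12] -> [47, 22, 12, 11, -1, -30, -30, -43] -> [-43, -30, -30, -1, 11, 12, 22, 47] -> [-43, -30, -30] -> [-43, -30]
  [-29, 22, -50, -19, 19, -23, 23, -45] -> [23, 22, 19, -19, -23, -29, -45, -50] -> [-50, -45, -29, -23, -19, 19, 22, 23] -> [-50, -45, -29, -23, -19] -> [-50, -45, -29, -23, -19]
  [12, -39, 7, 49, -17, 16, 26, 6, 11] -> [49, 26, 16, 12, 11, 7, 6, -17, -39] -> [-39, -17, 6, 7, 11, 12, 16, 26, 49] -> [-39, -17] -> [-39, -17]

[-50, -40, -39, -19]; [-43, -30]; [-50, -45, -29, -23, -19]; [-39, -17]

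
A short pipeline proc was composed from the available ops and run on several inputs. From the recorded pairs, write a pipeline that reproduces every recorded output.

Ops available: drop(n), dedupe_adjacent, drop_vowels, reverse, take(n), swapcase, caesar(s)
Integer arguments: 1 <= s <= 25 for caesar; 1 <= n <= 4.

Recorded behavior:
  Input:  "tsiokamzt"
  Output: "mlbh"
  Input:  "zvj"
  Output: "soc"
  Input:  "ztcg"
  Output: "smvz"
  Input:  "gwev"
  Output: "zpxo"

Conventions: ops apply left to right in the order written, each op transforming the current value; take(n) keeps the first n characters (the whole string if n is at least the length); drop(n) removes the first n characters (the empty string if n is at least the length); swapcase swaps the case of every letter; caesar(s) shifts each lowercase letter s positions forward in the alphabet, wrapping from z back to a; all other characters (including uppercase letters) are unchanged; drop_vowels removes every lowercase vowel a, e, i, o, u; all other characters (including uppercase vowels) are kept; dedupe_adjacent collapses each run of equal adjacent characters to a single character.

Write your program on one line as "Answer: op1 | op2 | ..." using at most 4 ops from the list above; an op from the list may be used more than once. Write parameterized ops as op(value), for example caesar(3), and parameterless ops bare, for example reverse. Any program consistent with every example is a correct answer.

caesar(24) | caesar(21) | take(4)

Check, running the answer program on each example:
  "tsiokamzt" -> "rqgmiykxr" -> "mlbhdtfsm" -> "mlbh"
  "zvj" -> "xth" -> "soc" -> "soc"
  "ztcg" -> "xrae" -> "smvz" -> "smvz"
  "gwev" -> "euct" -> "zpxo" -> "zpxo"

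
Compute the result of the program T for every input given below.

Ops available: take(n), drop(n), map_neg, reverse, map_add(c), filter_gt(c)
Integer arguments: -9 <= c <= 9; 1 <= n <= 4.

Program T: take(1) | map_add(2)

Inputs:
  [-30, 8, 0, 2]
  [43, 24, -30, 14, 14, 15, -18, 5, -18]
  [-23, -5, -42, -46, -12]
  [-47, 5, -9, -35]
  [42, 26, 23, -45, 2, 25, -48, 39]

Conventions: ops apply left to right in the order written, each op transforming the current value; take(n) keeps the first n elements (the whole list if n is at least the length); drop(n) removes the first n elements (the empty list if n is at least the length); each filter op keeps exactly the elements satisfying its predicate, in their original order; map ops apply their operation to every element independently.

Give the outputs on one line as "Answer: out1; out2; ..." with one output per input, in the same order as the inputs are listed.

Execution, op by op:
  [-30, 8, 0, 2] -> [-30] -> [-28]
  [43, 24, -30, 14, 14, 15, -18, 5, -18] -> [43] -> [45]
  [-23, -5, -42, -46, -12] -> [-23] -> [-21]
  [-47, 5, -9, -35] -> [-47] -> [-45]
  [42, 26, 23, -45, 2, 25, -48, 39] -> [42] -> [44]

[-28]; [45]; [-21]; [-45]; [44]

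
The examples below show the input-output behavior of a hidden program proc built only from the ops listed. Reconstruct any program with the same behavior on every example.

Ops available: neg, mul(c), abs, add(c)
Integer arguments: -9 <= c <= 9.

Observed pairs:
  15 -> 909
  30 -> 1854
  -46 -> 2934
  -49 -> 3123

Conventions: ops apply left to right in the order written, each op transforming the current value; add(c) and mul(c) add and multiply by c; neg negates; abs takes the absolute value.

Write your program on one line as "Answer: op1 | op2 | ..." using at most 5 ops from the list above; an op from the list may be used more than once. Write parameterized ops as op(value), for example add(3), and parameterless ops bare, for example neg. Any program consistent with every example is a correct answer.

mul(7) | neg | add(4) | mul(-9) | abs

Check, running the answer program on each example:
  15 -> 105 -> -105 -> -101 -> 909 -> 909
  30 -> 210 -> -210 -> -206 -> 1854 -> 1854
  -46 -> -322 -> 322 -> 326 -> -2934 -> 2934
  -49 -> -343 -> 343 -> 347 -> -3123 -> 3123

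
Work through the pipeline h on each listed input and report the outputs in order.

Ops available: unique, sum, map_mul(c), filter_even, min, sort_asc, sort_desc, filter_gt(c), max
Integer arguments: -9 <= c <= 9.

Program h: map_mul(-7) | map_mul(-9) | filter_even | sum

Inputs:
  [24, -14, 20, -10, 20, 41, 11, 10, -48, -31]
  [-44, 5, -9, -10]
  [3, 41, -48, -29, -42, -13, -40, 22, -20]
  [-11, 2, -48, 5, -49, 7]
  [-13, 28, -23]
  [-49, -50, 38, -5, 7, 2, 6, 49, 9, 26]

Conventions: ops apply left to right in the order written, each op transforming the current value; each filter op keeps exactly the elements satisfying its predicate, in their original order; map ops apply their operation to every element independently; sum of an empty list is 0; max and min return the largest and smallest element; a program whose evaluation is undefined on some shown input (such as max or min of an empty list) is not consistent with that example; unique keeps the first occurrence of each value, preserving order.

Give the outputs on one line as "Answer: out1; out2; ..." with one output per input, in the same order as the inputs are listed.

126; -3402; -8064; -2898; 1764; 1386

Execution, op by op:
  [24, -14, 20, -10, 20, 41, 11, 10, -48, -31] -> [-168, 98, -140, 70, -140, -287, -77, -70, 336, 217] -> [1512, -882, 1260, -630, 1260, 2583, 693, 630, -3024, -1953] -> [1512, -882, 1260, -630, 1260, 630, -3024] -> 126
  [-44, 5, -9, -10] -> [308, -35, 63, 70] -> [-2772, 315, -567, -630] -> [-2772, -630] -> -3402
  [3, 41, -48, -29, -42, -13, -40, 22, -20] -> [-21, -287, 336, 203, 294, 91, 280, -154, 140] -> [189, 2583, -3024, -1827, -2646, -819, -2520, 1386, -1260] -> [-3024, -2646, -2520, 1386, -1260] -> -8064
  [-11, 2, -48, 5, -49, 7] -> [77, -14, 336, -35, 343, -49] -> [-693, 126, -3024, 315, -3087, 441] -> [126, -3024] -> -2898
  [-13, 28, -23] -> [91, -196, 161] -> [-819, 1764, -1449] -> [1764] -> 1764
  [-49, -50, 38, -5, 7, 2, 6, 49, 9, 26] -> [343, 350, -266, 35, -49, -14, -42, -343, -63, -182] -> [-3087, -3150, 2394, -315, 441, 126, 378, 3087, 567, 1638] -> [-3150, 2394, 126, 378, 1638] -> 1386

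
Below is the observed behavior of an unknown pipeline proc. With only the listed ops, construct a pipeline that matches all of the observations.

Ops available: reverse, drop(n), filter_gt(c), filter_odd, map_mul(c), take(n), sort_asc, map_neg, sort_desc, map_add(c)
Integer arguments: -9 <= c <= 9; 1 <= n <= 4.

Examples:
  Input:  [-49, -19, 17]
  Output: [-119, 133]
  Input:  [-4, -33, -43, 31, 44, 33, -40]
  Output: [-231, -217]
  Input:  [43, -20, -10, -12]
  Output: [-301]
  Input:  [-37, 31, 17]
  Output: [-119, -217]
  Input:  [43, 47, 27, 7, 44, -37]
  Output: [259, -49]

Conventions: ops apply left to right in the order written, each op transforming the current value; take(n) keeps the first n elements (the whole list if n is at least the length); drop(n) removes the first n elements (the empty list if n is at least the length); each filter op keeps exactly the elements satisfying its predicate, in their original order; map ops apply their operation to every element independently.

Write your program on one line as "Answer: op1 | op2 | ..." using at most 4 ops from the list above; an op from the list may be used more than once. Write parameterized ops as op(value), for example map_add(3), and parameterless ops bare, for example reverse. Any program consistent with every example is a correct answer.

filter_odd | map_mul(-7) | reverse | take(2)

Check, running the answer program on each example:
  [-49, -19, 17] -> [-49, -19, 17] -> [343, 133, -119] -> [-119, 133, 343] -> [-119, 133]
  [-4, -33, -43, 31, 44, 33, -40] -> [-33, -43, 31, 33] -> [231, 301, -217, -231] -> [-231, -217, 301, 231] -> [-231, -217]
  [43, -20, -10, -12] -> [43] -> [-301] -> [-301] -> [-301]
  [-37, 31, 17] -> [-37, 31, 17] -> [259, -217, -119] -> [-119, -217, 259] -> [-119, -217]
  [43, 47, 27, 7, 44, -37] -> [43, 47, 27, 7, -37] -> [-301, -329, -189, -49, 259] -> [259, -49, -189, -329, -301] -> [259, -49]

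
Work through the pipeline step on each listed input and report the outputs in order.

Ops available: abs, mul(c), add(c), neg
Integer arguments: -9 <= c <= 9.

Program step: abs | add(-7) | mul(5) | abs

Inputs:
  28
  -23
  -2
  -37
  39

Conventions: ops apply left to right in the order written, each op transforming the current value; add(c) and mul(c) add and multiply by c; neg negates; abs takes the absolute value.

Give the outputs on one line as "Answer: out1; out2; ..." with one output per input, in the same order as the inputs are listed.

105; 80; 25; 150; 160

Execution, op by op:
  28 -> 28 -> 21 -> 105 -> 105
  -23 -> 23 -> 16 -> 80 -> 80
  -2 -> 2 -> -5 -> -25 -> 25
  -37 -> 37 -> 30 -> 150 -> 150
  39 -> 39 -> 32 -> 160 -> 160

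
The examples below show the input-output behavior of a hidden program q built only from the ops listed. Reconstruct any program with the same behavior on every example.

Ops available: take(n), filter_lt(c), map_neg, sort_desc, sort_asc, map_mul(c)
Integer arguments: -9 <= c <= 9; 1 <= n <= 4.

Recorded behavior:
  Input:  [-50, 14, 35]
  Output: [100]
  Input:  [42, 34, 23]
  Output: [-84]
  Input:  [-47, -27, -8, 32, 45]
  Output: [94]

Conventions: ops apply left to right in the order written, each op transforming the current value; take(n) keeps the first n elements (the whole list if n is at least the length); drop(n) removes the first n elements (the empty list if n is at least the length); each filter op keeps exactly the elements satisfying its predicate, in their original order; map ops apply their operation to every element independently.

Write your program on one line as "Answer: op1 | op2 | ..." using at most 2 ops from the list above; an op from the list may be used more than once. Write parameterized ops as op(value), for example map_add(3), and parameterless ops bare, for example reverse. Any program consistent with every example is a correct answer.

map_mul(-2) | take(1)

Check, running the answer program on each example:
  [-50, 14, 35] -> [100, -28, -70] -> [100]
  [42, 34, 23] -> [-84, -68, -46] -> [-84]
  [-47, -27, -8, 32, 45] -> [94, 54, 16, -64, -90] -> [94]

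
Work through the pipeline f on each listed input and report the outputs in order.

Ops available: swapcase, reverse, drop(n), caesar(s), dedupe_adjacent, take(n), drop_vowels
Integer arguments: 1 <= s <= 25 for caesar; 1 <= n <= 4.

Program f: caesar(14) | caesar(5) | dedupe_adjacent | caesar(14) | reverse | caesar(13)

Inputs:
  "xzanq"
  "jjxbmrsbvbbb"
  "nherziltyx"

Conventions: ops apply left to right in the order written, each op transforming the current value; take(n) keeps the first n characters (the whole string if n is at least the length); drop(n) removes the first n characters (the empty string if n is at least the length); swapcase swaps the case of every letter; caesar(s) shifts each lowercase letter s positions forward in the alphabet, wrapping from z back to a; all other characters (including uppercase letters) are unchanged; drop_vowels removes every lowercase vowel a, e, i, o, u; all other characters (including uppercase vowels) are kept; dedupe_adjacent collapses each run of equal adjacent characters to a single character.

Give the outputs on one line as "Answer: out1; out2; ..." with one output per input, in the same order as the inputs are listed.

Execution, op by op:
  "xzanq" -> "lnobe" -> "qstgj" -> "qstgj" -> "eghux" -> "xuhge" -> "khutr"
  "jjxbmrsbvbbb" -> "xxlpafgpjppp" -> "ccqufkluouuu" -> "cqufkluou" -> "qeityzici" -> "icizytieq" -> "vpvmlgvrd"
  "nherziltyx" -> "bvsfnwzhml" -> "gaxksbemrq" -> "gaxksbemrq" -> "uolygpsafe" -> "efaspgylou" -> "rsnfctlybh"

"khutr"; "vpvmlgvrd"; "rsnfctlybh"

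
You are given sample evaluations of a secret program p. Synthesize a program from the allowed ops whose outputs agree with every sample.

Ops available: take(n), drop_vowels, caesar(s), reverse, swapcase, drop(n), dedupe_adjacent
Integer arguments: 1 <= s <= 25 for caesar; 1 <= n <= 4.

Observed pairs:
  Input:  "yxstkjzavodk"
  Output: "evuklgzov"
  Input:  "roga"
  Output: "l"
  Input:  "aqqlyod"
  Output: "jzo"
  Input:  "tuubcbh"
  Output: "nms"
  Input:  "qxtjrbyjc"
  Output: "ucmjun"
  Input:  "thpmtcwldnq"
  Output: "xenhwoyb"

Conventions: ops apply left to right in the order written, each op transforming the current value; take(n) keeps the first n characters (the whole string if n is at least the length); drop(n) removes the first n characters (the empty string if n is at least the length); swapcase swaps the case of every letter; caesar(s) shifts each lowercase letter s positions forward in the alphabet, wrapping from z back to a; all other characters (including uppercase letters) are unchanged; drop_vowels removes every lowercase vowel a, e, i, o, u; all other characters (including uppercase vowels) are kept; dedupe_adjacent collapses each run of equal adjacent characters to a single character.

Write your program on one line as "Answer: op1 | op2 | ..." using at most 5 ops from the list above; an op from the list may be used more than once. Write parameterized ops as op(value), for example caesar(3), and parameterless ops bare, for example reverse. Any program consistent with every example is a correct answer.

caesar(18) | dedupe_adjacent | drop(3) | caesar(19)

Check, running the answer program on each example:
  "yxstkjzavodk" -> "qpklcbrsngvc" -> "qpklcbrsngvc" -> "lcbrsngvc" -> "evuklgzov"
  "roga" -> "jgys" -> "jgys" -> "s" -> "l"
  "aqqlyod" -> "siidqgv" -> "sidqgv" -> "qgv" -> "jzo"
  "tuubcbh" -> "lmmtutz" -> "lmtutz" -> "utz" -> "nms"
  "qxtjrbyjc" -> "iplbjtqbu" -> "iplbjtqbu" -> "bjtqbu" -> "ucmjun"
  "thpmtcwldnq" -> "lzheluodvfi" -> "lzheluodvfi" -> "eluodvfi" -> "xenhwoyb"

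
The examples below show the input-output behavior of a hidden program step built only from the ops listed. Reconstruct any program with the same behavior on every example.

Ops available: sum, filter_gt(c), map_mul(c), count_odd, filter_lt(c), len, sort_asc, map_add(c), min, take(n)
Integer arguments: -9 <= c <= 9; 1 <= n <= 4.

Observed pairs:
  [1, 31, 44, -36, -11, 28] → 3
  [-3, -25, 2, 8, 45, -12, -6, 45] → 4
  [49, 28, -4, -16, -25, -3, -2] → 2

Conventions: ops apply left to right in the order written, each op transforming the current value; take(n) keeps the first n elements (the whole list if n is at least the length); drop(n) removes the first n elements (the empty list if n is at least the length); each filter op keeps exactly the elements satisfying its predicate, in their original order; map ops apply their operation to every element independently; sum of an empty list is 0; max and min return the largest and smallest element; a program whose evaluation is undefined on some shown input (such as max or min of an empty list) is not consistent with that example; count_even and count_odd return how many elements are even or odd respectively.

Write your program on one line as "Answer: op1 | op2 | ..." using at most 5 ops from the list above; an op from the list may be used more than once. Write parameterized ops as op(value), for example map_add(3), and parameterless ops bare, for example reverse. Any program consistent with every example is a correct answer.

filter_gt(1) | map_mul(9) | map_mul(-9) | len

Check, running the answer program on each example:
  [1, 31, 44, -36, -11, 28] -> [31, 44, 28] -> [279, 396, 252] -> [-2511, -3564, -2268] -> 3
  [-3, -25, 2, 8, 45, -12, -6, 45] -> [2, 8, 45, 45] -> [18, 72, 405, 405] -> [-162, -648, -3645, -3645] -> 4
  [49, 28, -4, -16, -25, -3, -2] -> [49, 28] -> [441, 252] -> [-3969, -2268] -> 2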